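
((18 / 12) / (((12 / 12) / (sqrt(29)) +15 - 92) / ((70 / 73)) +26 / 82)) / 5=-5731658919 / 1528107228380 - 2576973*sqrt(29) / 1528107228380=-0.00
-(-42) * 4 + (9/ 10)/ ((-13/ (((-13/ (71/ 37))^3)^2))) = -8358517823204253/ 1281002839210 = -6524.98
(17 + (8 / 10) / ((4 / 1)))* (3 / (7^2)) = 258 / 245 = 1.05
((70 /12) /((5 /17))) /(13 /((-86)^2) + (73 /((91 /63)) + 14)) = 5720806 /18616239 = 0.31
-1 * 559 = -559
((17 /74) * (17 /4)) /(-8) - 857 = -2029665 /2368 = -857.12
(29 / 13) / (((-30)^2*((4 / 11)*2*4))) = 319 / 374400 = 0.00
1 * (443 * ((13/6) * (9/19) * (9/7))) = 155493/266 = 584.56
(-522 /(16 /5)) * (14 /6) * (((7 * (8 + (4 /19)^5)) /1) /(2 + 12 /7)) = -28420419195 /4952198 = -5738.95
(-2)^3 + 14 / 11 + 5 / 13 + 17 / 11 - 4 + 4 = -686 / 143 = -4.80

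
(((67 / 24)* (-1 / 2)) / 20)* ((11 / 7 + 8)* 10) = -4489 / 672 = -6.68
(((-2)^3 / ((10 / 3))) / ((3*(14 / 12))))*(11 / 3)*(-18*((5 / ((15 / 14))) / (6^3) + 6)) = 85844 / 315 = 272.52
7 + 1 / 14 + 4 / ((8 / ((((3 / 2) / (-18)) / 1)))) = 1181 / 168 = 7.03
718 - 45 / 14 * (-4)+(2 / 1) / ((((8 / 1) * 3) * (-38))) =2332889 / 3192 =730.85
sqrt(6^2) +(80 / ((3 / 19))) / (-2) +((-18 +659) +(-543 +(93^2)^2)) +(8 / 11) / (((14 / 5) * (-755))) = 2609275007173 / 34881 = 74805051.67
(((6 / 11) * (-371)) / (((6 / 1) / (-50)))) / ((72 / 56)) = 129850 / 99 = 1311.62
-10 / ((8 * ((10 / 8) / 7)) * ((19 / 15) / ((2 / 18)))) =-35 / 57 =-0.61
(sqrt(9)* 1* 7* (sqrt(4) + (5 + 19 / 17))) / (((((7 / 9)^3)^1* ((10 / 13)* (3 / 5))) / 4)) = 2615652 / 833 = 3140.04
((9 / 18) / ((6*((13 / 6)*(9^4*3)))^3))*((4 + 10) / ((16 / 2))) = 7 / 134027501396131512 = 0.00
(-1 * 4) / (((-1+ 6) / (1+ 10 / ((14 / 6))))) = -148 / 35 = -4.23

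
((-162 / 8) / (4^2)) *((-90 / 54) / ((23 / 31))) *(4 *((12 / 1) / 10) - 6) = -2511 / 736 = -3.41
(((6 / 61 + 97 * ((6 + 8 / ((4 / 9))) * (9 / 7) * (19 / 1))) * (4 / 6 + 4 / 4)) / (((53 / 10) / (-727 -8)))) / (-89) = 42495967500 / 287737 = 147690.31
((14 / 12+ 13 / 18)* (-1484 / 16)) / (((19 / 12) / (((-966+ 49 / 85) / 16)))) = 1602349 / 240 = 6676.45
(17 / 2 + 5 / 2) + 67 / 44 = 551 / 44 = 12.52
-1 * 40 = -40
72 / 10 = 36 / 5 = 7.20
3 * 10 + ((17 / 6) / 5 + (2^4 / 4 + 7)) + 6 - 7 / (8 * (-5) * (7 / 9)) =1147 / 24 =47.79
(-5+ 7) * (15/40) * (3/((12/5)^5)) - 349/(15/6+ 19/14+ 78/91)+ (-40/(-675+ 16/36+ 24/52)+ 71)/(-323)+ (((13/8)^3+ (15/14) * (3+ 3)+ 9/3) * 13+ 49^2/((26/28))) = 1083658932259340989/402873411612672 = 2689.82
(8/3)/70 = 4/105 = 0.04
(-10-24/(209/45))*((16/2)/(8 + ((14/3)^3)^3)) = -62395110/539773960979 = -0.00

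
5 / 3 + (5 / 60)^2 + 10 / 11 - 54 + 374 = 510971 / 1584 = 322.58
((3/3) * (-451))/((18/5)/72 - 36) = 9020/719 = 12.55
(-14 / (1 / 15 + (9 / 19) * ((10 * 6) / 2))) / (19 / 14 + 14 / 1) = -11172 / 174967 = -0.06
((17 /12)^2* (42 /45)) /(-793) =-2023 /856440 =-0.00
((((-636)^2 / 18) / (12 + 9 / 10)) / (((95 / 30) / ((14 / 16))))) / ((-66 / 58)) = -11404540 / 26961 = -423.00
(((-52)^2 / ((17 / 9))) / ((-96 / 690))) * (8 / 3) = -466440 / 17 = -27437.65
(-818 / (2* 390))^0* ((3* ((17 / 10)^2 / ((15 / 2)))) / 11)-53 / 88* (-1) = 7781 / 11000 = 0.71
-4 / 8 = -1 / 2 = -0.50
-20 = -20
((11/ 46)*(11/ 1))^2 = 14641/ 2116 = 6.92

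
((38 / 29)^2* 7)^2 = 102171664 / 707281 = 144.46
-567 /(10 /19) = -10773 /10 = -1077.30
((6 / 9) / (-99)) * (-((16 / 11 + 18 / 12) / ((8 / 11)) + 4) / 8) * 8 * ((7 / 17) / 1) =301 / 13464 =0.02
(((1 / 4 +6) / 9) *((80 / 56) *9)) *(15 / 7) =1875 / 98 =19.13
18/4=9/2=4.50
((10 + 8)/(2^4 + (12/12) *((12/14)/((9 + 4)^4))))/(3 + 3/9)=5398029/15994190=0.34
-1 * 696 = -696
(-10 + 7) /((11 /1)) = -3 /11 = -0.27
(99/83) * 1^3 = 99/83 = 1.19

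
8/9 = 0.89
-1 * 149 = -149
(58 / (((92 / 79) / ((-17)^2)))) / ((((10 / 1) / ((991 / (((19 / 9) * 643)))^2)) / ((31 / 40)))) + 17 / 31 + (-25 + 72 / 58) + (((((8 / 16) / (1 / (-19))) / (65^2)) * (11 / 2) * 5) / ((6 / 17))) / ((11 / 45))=238080324629097517979 / 417247138654205600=570.60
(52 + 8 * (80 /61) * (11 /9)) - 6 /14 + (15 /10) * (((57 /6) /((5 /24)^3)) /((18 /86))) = 3647903737 /480375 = 7593.87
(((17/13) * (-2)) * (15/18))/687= -85/26793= -0.00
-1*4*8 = -32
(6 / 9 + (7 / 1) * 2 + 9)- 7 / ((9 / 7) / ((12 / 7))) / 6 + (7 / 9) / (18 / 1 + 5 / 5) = 3788 / 171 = 22.15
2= 2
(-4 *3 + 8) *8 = -32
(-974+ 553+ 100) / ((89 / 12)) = -3852 / 89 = -43.28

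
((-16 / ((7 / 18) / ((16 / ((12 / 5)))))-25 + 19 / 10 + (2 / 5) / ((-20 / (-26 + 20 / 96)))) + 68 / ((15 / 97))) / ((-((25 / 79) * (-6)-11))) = 94804187 / 8559600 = 11.08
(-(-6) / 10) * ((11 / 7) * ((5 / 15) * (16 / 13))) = 176 / 455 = 0.39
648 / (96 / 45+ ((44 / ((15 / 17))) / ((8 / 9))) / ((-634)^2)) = 7814024640 / 25726867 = 303.73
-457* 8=-3656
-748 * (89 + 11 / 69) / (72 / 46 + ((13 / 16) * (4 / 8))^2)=-4712136704 / 122253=-38544.14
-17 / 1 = -17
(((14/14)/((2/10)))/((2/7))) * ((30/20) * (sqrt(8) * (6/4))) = 315 * sqrt(2)/4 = 111.37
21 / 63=1 / 3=0.33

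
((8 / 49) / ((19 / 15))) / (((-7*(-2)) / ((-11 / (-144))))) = 55 / 78204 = 0.00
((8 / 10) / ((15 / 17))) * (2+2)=272 / 75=3.63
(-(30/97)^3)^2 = 729000000/832972004929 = 0.00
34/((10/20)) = 68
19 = 19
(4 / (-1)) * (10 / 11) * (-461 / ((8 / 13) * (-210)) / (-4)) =5993 / 1848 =3.24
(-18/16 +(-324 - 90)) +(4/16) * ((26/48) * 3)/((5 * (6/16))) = -49789/120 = -414.91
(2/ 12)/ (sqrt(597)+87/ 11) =-319/ 129336+121 *sqrt(597)/ 388008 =0.01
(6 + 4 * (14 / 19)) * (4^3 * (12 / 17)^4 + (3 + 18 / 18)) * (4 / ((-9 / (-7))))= 465132640 / 840123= 553.65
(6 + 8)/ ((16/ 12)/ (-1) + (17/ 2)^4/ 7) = 4704/ 250115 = 0.02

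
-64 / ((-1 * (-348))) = -16 / 87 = -0.18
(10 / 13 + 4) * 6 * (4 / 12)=124 / 13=9.54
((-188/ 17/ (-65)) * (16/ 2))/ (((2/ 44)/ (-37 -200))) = -7841856/ 1105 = -7096.70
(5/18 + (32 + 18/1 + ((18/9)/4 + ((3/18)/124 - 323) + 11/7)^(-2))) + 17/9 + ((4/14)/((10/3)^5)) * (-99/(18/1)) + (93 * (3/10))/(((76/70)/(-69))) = -191821654011896965511881/111462293453907900000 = -1720.96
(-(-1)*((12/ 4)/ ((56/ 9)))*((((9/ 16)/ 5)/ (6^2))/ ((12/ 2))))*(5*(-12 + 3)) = -0.01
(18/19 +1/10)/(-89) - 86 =-1454459/16910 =-86.01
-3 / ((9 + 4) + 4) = -3 / 17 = -0.18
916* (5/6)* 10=22900/3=7633.33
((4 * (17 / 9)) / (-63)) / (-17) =4 / 567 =0.01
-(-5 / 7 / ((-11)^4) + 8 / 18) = -409903 / 922383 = -0.44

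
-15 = -15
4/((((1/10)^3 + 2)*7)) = 4000/14007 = 0.29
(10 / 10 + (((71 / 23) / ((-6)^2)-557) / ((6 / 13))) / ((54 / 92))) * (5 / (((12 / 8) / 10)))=-149792725 / 2187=-68492.33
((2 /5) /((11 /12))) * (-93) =-2232 /55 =-40.58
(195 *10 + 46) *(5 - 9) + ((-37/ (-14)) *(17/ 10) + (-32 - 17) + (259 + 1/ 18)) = -7769.45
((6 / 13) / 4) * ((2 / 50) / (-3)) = -1 / 650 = -0.00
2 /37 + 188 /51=3.74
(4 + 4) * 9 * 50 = 3600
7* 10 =70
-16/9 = -1.78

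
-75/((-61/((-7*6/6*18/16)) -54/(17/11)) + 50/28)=160650/54427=2.95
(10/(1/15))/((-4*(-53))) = 75/106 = 0.71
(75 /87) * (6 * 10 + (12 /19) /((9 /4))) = 51.97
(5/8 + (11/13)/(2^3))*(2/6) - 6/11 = -259/858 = -0.30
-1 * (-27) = 27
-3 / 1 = -3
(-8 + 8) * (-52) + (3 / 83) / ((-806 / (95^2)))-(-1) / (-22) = -165637 / 367939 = -0.45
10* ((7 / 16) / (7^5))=0.00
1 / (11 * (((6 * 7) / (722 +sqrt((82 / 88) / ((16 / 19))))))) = sqrt(8569) / 40656 +361 / 231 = 1.57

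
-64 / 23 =-2.78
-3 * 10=-30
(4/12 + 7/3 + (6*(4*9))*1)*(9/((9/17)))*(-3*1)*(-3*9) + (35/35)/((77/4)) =23185012/77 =301104.05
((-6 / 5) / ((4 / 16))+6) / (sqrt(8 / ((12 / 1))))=3 * sqrt(6) / 5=1.47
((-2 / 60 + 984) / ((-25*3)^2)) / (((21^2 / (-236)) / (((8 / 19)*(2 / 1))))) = -7961696 / 100996875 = -0.08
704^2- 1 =495615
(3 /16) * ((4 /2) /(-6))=-1 /16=-0.06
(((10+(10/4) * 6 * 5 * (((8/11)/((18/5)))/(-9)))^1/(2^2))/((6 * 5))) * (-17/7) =-4199/24948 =-0.17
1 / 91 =0.01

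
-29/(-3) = 9.67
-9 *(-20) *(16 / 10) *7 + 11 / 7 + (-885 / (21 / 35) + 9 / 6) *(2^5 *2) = -646005 / 7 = -92286.43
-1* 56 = -56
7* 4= 28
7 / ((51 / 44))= 308 / 51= 6.04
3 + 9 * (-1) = -6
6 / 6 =1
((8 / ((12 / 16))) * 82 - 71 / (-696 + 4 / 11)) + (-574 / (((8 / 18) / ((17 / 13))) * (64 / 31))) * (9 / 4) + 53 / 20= -183965651447 / 190993920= -963.20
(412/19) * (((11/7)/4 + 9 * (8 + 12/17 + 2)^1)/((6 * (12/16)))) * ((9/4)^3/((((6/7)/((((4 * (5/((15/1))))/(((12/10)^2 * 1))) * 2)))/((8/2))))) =118581325/2584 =45890.61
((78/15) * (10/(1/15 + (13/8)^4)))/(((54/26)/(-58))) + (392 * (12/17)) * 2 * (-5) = -2973.34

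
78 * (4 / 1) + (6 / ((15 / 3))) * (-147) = 678 / 5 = 135.60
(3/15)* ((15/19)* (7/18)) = 0.06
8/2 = 4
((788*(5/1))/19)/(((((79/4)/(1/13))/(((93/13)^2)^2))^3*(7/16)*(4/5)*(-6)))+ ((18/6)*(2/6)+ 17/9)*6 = -1055357887111327155378778024532/10069419960803942803468677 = -104808.21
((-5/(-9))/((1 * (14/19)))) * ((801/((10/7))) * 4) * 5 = 8455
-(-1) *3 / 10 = 3 / 10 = 0.30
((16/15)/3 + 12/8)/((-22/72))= -334/55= -6.07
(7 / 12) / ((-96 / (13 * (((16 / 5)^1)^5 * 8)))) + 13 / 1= -5598151 / 28125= -199.05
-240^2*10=-576000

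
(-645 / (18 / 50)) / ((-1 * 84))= 5375 / 252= 21.33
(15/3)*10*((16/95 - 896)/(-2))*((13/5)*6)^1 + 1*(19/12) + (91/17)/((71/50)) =96147887335/275196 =349379.67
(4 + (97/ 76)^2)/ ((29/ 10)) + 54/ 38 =281581/ 83752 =3.36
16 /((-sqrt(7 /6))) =-16 * sqrt(42) /7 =-14.81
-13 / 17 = -0.76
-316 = -316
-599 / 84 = -7.13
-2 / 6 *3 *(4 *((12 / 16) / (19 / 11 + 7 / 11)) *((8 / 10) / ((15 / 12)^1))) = -264 / 325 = -0.81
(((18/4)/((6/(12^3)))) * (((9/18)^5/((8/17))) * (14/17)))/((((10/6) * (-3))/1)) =-567/40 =-14.18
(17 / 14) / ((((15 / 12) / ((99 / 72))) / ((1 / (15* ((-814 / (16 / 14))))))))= -17 / 135975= -0.00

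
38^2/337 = 1444/337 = 4.28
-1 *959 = -959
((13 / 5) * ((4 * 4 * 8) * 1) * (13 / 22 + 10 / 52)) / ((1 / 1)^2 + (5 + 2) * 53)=3584 / 5115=0.70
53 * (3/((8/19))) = 3021/8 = 377.62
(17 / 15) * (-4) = -68 / 15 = -4.53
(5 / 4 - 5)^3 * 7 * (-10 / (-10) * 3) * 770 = -27286875 / 32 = -852714.84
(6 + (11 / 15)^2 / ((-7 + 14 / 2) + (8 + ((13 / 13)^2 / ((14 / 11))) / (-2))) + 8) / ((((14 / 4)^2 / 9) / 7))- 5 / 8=71.74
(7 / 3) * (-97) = -679 / 3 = -226.33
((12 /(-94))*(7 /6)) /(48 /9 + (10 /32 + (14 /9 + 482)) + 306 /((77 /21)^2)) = -121968 /419259787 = -0.00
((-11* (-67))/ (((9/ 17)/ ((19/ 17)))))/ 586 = 14003/ 5274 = 2.66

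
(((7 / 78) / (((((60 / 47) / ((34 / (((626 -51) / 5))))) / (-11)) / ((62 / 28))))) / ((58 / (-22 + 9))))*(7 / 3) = 1907213 / 7203600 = 0.26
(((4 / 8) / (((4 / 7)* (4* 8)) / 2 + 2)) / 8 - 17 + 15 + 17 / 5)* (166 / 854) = 103999 / 380640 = 0.27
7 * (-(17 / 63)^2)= -0.51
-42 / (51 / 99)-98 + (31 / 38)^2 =-4390751 / 24548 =-178.86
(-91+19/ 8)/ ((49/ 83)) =-58847/ 392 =-150.12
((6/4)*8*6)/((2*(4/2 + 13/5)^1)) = 180/23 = 7.83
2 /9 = 0.22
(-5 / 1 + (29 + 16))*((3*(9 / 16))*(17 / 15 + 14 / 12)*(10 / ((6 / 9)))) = 9315 / 4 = 2328.75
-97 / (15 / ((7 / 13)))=-679 / 195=-3.48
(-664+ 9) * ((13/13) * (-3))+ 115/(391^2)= 13061360/6647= 1965.00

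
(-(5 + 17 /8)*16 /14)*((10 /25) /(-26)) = 57 /455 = 0.13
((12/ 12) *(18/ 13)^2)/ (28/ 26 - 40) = -162/ 3289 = -0.05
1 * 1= 1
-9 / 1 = -9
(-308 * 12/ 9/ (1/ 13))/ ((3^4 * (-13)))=5.07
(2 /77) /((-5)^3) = -2 /9625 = -0.00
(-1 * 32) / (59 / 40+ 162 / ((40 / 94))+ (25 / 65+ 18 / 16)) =-4160 / 49879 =-0.08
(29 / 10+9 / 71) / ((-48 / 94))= -101003 / 17040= -5.93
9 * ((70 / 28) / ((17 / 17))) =45 / 2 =22.50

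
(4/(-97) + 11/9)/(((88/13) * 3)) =13403/230472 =0.06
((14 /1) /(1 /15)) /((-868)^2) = 15 /53816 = 0.00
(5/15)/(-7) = -1/21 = -0.05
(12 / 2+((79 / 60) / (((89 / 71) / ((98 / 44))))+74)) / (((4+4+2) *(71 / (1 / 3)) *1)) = 9673241 / 250232400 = 0.04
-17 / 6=-2.83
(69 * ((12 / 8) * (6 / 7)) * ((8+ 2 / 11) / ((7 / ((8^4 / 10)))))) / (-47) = -22892544 / 25333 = -903.66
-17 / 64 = -0.27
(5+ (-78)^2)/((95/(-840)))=-1022952/19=-53839.58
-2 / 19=-0.11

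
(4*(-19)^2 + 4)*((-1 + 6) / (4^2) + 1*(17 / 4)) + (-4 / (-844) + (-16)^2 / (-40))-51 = 13818611 / 2110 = 6549.10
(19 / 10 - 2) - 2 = -21 / 10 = -2.10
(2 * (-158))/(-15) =316/15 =21.07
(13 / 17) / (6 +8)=13 / 238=0.05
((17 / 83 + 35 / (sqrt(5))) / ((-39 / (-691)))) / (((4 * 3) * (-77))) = -691 * sqrt(5) / 5148- 11747 / 2990988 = -0.30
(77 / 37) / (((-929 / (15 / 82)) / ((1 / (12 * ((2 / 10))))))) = -1925 / 11274344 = -0.00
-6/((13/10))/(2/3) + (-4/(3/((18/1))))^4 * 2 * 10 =86261670/13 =6635513.08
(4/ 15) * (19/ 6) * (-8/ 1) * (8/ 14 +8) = -1216/ 21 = -57.90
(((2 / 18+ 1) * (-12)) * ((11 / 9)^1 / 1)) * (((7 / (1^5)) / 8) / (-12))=385 / 324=1.19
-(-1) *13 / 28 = 13 / 28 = 0.46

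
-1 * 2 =-2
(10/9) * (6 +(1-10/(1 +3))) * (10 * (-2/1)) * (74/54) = -3700/27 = -137.04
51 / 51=1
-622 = -622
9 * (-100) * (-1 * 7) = 6300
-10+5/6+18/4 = -14/3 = -4.67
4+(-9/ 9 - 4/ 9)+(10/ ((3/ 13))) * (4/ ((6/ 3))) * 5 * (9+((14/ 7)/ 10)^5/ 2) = 4390453/ 1125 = 3902.62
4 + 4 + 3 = 11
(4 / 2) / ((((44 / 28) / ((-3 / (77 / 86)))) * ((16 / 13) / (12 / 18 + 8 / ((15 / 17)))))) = -33.72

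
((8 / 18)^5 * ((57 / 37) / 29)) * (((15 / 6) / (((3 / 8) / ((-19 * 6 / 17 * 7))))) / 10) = -10350592 / 359037603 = -0.03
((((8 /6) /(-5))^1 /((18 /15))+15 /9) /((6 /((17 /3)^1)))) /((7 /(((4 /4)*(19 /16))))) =4199 /18144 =0.23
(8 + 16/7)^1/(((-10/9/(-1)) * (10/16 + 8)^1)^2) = 10368/92575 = 0.11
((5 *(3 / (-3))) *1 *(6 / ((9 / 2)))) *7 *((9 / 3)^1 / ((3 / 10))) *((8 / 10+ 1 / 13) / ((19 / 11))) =-3080 / 13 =-236.92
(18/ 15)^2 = 36/ 25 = 1.44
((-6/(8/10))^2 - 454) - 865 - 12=-5099/4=-1274.75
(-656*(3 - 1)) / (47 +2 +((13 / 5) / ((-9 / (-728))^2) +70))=-531360 / 6937987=-0.08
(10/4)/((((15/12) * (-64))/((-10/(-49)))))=-0.01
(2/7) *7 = 2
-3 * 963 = -2889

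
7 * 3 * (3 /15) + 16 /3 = 9.53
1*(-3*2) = -6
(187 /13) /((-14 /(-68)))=6358 /91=69.87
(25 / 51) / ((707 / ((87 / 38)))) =725 / 456722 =0.00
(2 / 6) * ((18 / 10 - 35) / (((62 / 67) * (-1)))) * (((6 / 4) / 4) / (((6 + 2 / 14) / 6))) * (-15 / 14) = -50049 / 10664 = -4.69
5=5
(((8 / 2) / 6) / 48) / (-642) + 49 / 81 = 83885 / 138672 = 0.60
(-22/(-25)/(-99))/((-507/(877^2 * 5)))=1538258/22815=67.42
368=368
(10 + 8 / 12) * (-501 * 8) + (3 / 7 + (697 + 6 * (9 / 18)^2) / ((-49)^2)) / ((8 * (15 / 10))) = -2463537793 / 57624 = -42751.94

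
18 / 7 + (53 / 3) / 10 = 911 / 210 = 4.34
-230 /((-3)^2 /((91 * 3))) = -20930 /3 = -6976.67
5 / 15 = 1 / 3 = 0.33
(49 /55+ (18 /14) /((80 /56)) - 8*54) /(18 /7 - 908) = 331261 /697180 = 0.48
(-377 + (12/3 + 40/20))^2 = 137641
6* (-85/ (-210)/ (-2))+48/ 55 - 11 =-8733/ 770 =-11.34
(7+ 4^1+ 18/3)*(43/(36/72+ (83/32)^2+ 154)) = 748544/165097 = 4.53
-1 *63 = -63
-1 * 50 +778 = 728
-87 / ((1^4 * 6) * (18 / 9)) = -7.25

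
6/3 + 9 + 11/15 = 176/15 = 11.73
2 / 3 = 0.67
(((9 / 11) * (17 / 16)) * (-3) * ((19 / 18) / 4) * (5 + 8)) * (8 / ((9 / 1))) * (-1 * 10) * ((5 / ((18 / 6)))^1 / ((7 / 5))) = 524875 / 5544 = 94.67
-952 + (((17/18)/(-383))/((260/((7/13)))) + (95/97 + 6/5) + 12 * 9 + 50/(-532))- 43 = -53203807686499/60123097944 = -884.91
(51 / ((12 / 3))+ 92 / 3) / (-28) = -521 / 336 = -1.55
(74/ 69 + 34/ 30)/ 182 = 761/ 62790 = 0.01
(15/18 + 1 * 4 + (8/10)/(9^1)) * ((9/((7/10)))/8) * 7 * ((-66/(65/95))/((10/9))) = -2499849/520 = -4807.40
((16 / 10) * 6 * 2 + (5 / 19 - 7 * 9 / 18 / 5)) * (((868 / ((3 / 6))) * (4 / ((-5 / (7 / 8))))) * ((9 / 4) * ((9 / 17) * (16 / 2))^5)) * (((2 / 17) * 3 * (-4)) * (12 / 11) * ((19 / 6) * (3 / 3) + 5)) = 22179901700012507136 / 25223759605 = 879325764.57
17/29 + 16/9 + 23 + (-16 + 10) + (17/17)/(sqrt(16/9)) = 20999/1044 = 20.11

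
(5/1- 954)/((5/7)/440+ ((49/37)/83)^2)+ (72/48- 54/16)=-44106049026407/87280456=-505337.06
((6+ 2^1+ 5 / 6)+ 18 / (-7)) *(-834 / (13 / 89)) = -3253573 / 91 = -35753.55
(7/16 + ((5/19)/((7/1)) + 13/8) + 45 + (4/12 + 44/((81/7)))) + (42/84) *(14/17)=51.65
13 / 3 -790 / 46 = -886 / 69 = -12.84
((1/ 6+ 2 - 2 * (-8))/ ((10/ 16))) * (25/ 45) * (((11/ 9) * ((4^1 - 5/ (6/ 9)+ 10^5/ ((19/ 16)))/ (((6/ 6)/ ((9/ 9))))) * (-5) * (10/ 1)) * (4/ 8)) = -191832026650/ 4617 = -41549063.60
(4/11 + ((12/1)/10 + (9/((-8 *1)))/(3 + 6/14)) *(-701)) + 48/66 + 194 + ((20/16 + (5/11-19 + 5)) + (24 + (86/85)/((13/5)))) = -314279509/777920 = -404.00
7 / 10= 0.70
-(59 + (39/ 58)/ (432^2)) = -212875789/ 3608064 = -59.00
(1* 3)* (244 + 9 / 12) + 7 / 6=8825 / 12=735.42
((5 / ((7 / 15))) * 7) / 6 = 25 / 2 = 12.50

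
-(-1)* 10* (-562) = -5620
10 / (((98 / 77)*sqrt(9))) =55 / 21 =2.62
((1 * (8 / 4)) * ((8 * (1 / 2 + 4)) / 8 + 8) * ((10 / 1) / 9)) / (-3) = -250 / 27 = -9.26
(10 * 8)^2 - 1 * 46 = 6354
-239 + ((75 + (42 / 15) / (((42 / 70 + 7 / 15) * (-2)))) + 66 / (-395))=-165.48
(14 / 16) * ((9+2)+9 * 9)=161 / 2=80.50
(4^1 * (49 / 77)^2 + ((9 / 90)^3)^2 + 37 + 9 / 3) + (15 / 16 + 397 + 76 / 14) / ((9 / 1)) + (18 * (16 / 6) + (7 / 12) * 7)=138.52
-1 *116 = -116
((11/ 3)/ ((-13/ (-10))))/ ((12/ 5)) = 275/ 234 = 1.18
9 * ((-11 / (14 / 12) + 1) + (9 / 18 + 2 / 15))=-4911 / 70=-70.16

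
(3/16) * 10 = 15/8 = 1.88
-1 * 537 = -537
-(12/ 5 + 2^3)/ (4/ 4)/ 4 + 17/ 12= -71/ 60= -1.18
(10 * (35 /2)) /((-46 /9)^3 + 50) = -18225 /8698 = -2.10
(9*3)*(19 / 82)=513 / 82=6.26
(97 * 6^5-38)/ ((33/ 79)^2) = 4707174394/ 1089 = 4322474.19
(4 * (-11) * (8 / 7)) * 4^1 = -1408 / 7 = -201.14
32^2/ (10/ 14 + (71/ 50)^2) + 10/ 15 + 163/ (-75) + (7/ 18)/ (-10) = 5353842761/ 14336100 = 373.45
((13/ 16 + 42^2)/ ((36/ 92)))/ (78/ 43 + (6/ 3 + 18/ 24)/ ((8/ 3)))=55852786/ 35235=1585.15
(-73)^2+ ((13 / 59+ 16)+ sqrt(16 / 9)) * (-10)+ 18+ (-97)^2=2580742 / 177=14580.46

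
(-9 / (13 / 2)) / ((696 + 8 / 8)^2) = -18 / 6315517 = -0.00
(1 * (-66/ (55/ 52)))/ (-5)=312/ 25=12.48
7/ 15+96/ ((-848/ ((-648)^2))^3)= -26028706081046821/ 2233155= -11655575220.28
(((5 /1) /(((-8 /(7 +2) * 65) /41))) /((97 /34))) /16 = -6273 /80704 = -0.08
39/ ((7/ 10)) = 55.71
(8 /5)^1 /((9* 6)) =4 /135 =0.03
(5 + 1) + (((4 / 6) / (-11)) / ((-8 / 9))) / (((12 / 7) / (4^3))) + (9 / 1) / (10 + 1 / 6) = 6328 / 671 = 9.43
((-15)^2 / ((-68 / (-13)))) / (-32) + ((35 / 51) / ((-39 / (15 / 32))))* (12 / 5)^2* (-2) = -35337 / 28288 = -1.25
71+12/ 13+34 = 1377/ 13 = 105.92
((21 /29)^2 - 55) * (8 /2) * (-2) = 366512 /841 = 435.80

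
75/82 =0.91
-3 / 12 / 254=-1 / 1016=-0.00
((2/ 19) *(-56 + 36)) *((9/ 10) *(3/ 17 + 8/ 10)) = -2988/ 1615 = -1.85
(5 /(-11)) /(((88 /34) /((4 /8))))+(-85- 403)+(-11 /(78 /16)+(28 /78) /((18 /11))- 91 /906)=-1934691749 /3946536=-490.23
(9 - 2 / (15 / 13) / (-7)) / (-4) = -971 / 420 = -2.31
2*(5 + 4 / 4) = 12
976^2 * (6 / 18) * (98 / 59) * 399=210438569.22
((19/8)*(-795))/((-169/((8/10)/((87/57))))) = 5.86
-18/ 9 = -2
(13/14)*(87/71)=1131/994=1.14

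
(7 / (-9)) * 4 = -28 / 9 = -3.11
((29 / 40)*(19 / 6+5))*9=4263 / 80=53.29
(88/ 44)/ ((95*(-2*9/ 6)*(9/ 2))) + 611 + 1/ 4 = 6271409/ 10260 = 611.25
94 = 94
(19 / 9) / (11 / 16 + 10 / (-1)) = -0.23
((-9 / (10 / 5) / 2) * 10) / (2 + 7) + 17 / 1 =29 / 2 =14.50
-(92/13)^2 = -8464/169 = -50.08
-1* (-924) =924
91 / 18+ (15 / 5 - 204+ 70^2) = 84673 / 18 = 4704.06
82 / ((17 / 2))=164 / 17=9.65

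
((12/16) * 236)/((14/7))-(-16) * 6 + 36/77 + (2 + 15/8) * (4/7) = 2059/11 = 187.18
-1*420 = -420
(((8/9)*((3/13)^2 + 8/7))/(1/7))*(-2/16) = -1415/1521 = -0.93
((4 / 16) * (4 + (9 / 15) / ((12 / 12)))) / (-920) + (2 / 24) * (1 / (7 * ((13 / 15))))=0.01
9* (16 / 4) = 36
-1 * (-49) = 49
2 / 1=2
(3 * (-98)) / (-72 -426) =49 / 83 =0.59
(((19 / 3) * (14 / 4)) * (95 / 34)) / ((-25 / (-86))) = 108661 / 510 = 213.06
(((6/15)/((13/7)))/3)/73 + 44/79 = 627446/1124565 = 0.56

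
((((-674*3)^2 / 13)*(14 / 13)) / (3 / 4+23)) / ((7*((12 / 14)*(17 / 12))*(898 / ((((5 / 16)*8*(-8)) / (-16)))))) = 2.34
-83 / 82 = -1.01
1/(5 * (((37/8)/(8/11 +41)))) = 3672/2035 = 1.80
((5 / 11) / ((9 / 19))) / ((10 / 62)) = 589 / 99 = 5.95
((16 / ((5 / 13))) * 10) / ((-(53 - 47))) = -208 / 3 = -69.33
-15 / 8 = -1.88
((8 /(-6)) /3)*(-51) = 68 /3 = 22.67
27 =27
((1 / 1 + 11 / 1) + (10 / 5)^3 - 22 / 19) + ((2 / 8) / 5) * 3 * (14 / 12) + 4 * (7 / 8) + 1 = 17873 / 760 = 23.52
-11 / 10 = -1.10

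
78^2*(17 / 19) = 103428 / 19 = 5443.58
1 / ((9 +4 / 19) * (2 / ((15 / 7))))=57 / 490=0.12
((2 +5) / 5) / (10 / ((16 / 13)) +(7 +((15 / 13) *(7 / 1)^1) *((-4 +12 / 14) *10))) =-728 / 124135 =-0.01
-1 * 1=-1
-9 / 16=-0.56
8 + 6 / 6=9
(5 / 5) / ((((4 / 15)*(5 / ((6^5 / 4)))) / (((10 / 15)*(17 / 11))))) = 16524 / 11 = 1502.18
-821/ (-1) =821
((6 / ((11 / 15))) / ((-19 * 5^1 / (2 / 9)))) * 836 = -16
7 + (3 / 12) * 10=19 / 2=9.50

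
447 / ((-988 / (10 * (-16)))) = 72.39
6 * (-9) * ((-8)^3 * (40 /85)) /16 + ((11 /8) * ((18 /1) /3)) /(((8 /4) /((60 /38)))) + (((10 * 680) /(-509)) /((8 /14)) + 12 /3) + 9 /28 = 921406401 /1150849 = 800.63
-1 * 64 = -64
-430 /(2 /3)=-645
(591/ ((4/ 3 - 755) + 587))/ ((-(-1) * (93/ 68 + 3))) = -3349/ 4125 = -0.81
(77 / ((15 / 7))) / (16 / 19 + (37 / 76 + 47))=40964 / 55095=0.74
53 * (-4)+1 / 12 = -2543 / 12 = -211.92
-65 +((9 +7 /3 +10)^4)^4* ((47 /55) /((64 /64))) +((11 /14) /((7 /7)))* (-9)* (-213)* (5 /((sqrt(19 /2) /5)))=527175* sqrt(38) /266 +3723723638170423866742673638217 /2367569655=1572804259552154082523.62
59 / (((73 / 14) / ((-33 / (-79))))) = 27258 / 5767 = 4.73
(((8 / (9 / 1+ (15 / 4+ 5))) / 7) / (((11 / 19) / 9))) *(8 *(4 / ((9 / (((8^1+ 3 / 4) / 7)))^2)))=30400 / 49203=0.62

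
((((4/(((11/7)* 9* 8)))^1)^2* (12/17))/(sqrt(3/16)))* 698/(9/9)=136808* sqrt(3)/166617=1.42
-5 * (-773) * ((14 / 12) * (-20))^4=92798650000 / 81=1145662345.68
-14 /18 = -7 /9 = -0.78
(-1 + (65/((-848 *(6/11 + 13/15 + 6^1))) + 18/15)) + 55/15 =59991157/15556560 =3.86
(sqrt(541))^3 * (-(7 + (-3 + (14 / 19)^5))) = -5649241020 * sqrt(541) / 2476099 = -53066.54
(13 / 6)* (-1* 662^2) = -2848586 / 3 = -949528.67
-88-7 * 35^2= -8663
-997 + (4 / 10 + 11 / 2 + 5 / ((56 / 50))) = -138129 / 140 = -986.64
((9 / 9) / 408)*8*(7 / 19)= 7 / 969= 0.01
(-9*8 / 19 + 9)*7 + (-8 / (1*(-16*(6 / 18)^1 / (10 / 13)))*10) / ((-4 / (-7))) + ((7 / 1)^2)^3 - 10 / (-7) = 117707.09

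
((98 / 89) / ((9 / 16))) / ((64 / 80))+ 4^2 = 14776 / 801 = 18.45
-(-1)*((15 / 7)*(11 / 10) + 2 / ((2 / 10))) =173 / 14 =12.36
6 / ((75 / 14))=28 / 25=1.12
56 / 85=0.66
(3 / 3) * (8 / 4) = 2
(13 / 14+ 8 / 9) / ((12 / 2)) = 0.30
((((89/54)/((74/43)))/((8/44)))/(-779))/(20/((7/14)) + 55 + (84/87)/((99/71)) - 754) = 13428943/1307411971752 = 0.00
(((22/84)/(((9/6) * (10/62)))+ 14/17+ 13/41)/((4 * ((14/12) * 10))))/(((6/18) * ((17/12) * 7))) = 1464306/101605175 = 0.01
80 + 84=164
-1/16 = -0.06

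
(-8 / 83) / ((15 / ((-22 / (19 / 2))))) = 352 / 23655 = 0.01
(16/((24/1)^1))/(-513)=-2/1539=-0.00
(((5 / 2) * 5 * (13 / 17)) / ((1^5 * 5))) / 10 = 13 / 68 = 0.19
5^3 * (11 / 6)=1375 / 6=229.17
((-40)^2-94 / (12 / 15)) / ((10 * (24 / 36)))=1779 / 8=222.38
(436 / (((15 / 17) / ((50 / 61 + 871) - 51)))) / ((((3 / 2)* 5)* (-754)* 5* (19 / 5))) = -24741256 / 6554145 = -3.77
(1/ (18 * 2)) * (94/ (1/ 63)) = 329/ 2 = 164.50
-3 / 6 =-1 / 2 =-0.50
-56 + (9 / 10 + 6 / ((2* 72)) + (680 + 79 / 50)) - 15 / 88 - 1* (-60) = 2264959 / 3300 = 686.35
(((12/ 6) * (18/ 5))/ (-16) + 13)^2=63001/ 400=157.50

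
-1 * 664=-664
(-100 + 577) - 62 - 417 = -2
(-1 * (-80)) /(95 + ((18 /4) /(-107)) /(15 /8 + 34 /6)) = 1549360 /1839757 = 0.84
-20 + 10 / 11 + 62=42.91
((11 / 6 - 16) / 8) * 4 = -85 / 12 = -7.08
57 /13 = 4.38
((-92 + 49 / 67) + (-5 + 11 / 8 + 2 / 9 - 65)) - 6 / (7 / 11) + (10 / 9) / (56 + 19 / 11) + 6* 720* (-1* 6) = -37294654013 / 1429512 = -26089.08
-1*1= -1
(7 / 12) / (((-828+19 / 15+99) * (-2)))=35 / 87328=0.00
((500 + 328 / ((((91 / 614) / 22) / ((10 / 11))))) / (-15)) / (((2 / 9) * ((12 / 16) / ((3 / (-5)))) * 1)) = 4888008 / 455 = 10742.87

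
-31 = -31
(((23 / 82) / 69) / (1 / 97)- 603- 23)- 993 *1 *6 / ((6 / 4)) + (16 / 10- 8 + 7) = -5654317 / 1230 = -4597.01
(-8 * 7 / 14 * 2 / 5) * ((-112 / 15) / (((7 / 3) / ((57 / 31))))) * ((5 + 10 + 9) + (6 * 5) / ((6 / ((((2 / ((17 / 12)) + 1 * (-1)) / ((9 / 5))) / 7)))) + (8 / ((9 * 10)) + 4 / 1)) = 52562816 / 197625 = 265.97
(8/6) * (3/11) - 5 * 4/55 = 0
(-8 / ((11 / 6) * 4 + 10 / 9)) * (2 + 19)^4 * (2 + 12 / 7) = -13002444 / 19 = -684339.16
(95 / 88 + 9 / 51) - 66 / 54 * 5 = -65369 / 13464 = -4.86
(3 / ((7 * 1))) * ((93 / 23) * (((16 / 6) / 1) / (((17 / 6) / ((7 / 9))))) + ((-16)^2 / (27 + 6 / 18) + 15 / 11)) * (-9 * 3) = -158.41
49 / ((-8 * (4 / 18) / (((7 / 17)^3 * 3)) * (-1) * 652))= 453789 / 51252416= 0.01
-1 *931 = -931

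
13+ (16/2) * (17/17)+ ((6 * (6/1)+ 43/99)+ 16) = 73.43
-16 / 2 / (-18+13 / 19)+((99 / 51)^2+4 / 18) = 3810043 / 855729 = 4.45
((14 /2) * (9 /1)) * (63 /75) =1323 /25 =52.92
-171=-171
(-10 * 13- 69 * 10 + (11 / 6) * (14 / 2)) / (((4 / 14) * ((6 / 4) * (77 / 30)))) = -24215 / 33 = -733.79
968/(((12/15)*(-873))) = -1210/873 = -1.39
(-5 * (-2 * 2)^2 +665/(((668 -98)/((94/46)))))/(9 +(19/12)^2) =-6.75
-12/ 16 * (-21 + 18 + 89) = -129/ 2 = -64.50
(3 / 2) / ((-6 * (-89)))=1 / 356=0.00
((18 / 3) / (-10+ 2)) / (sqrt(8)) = -3 * sqrt(2) / 16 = -0.27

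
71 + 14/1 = 85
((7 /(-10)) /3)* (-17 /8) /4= 119 /960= 0.12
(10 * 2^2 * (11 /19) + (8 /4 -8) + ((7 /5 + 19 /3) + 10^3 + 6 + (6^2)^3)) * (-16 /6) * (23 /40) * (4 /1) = -1250350288 /4275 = -292479.60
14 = 14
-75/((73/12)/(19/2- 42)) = 29250/73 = 400.68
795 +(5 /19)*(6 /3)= 15115 /19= 795.53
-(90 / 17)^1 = -90 / 17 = -5.29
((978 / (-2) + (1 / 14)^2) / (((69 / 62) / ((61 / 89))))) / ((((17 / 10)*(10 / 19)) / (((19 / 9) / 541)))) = -65427319793 / 49814281314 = -1.31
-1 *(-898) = 898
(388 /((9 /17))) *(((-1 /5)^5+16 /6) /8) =41220053 /168750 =244.27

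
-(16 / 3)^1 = -16 / 3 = -5.33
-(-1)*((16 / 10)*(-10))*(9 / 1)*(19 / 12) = -228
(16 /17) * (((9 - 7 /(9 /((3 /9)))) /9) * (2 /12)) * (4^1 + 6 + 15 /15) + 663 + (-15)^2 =11025752 /12393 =889.68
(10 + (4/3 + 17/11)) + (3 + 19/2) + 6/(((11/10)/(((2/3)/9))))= 5105/198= 25.78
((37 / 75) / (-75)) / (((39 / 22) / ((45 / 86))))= -407 / 209625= -0.00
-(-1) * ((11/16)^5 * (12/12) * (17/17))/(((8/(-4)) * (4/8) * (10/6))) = -483153/5242880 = -0.09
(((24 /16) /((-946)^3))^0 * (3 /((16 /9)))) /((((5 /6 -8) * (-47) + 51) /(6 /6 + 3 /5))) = 81 /11635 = 0.01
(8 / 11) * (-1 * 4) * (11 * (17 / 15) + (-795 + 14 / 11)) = 4125056 / 1815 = 2272.76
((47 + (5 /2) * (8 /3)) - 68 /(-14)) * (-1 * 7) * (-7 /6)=8603 /18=477.94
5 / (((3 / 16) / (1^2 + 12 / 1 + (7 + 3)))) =1840 / 3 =613.33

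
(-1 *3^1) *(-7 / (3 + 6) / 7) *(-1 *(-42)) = 14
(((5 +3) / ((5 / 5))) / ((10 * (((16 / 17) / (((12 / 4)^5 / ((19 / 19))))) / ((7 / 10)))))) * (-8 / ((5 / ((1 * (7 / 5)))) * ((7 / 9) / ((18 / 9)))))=-520506 / 625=-832.81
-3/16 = -0.19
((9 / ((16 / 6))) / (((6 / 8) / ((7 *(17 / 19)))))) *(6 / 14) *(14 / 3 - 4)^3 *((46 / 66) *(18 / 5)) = 9384 / 1045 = 8.98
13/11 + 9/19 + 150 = 31696/209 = 151.66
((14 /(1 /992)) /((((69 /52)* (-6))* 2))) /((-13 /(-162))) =-249984 /23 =-10868.87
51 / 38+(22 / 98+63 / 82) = 89125 / 38171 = 2.33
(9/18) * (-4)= -2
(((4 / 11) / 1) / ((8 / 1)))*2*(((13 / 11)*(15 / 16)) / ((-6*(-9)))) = 65 / 34848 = 0.00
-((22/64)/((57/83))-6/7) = 0.36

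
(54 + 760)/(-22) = -37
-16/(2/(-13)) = 104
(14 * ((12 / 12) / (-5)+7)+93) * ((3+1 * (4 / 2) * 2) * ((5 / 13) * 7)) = 46109 / 13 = 3546.85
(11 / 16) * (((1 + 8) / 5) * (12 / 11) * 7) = 189 / 20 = 9.45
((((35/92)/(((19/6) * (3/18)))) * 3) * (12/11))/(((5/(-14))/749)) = -23782248/4807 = -4947.42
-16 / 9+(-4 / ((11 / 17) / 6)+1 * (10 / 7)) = -25946 / 693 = -37.44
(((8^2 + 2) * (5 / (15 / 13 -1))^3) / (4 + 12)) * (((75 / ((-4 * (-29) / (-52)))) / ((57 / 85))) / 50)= -10014200625 / 70528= -141989.01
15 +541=556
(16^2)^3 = 16777216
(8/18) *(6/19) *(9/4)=6/19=0.32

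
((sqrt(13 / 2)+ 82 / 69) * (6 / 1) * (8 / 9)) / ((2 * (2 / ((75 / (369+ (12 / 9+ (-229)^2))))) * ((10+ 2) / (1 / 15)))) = 205 / 16397919+ 5 * sqrt(26) / 950604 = 0.00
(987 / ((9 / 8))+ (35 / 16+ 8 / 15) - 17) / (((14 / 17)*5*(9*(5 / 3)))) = 3521261 / 252000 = 13.97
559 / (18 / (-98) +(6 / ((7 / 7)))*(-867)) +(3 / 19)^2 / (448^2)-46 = -46.11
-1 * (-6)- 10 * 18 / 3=-54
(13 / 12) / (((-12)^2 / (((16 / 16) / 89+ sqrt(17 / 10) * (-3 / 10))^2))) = 15767869 / 13687488000 -13 * sqrt(170) / 2563200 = 0.00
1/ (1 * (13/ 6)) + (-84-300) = -383.54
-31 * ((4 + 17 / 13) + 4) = -3751 / 13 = -288.54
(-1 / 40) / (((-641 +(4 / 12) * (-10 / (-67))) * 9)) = 67 / 15459720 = 0.00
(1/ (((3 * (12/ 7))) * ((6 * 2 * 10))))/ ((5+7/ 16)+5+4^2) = 7/ 114210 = 0.00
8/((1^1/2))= 16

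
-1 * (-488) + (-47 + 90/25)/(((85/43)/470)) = -835634/85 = -9830.99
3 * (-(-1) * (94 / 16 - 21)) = -363 / 8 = -45.38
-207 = -207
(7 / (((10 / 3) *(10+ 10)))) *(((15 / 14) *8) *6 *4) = 108 / 5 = 21.60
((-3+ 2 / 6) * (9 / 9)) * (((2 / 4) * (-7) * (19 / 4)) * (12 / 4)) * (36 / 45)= 532 / 5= 106.40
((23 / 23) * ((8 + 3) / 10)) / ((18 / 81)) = 99 / 20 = 4.95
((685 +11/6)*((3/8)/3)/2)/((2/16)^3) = 65936/3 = 21978.67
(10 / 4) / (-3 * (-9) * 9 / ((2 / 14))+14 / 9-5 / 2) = 45 / 30601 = 0.00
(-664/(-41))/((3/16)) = 10624/123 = 86.37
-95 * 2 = -190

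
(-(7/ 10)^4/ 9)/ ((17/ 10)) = -2401/ 153000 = -0.02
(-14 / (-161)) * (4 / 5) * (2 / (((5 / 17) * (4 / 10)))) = 136 / 115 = 1.18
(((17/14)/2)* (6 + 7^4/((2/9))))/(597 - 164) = 367557/24248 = 15.16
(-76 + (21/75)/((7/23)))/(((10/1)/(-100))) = 3754/5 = 750.80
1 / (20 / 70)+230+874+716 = 3647 / 2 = 1823.50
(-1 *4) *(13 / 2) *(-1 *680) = 17680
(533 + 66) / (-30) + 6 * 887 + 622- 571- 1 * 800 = 136591 / 30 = 4553.03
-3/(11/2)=-6/11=-0.55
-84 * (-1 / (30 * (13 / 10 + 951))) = 28 / 9523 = 0.00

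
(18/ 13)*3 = 54/ 13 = 4.15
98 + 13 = 111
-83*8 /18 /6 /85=-166 /2295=-0.07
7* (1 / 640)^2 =7 / 409600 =0.00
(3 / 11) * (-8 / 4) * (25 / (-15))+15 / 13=295 / 143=2.06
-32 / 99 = -0.32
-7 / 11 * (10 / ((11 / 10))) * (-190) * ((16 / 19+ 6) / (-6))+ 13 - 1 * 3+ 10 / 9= -1352900 / 1089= -1242.33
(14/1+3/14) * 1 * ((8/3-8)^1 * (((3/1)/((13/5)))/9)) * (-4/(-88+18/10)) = -159200/352989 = -0.45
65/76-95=-7155/76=-94.14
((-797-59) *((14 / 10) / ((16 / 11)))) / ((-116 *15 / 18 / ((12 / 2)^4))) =8008308 / 725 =11045.94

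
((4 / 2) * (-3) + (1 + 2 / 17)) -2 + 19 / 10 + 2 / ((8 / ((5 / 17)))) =-1669 / 340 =-4.91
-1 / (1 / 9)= -9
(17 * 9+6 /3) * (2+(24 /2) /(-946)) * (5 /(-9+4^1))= -145700 /473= -308.03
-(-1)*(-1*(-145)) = 145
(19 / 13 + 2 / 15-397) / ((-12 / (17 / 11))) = 327692 / 6435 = 50.92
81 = 81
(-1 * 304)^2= 92416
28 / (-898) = -14 / 449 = -0.03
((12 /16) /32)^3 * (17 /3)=153 /2097152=0.00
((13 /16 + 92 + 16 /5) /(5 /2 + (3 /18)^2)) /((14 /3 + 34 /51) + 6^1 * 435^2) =207387 /6199040120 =0.00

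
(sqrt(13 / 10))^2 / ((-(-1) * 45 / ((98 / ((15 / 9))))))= 637 / 375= 1.70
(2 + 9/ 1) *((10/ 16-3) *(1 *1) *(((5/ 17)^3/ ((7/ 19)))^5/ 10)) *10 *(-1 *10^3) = 1974123729705810546875/ 48108744226725474032951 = 0.04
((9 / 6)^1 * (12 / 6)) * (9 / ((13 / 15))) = 405 / 13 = 31.15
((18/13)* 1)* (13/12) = 3/2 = 1.50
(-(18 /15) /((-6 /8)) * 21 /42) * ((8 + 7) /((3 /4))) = 16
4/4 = 1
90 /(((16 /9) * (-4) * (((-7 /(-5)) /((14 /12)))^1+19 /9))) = -18225 /4768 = -3.82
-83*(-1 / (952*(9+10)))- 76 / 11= -1373775 / 198968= -6.90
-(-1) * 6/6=1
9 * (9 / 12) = 6.75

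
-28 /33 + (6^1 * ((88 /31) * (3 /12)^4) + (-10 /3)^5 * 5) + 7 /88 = -2728931257 /1325808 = -2058.32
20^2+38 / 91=36438 / 91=400.42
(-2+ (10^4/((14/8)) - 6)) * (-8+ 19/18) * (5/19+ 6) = -42440500/171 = -248190.06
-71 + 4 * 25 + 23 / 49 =1444 / 49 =29.47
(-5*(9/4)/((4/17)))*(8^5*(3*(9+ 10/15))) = -45434880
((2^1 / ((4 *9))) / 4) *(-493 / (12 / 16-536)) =0.01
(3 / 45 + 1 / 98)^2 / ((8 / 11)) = 140459 / 17287200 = 0.01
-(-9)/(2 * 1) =9/2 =4.50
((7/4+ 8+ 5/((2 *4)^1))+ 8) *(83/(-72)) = -4067/192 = -21.18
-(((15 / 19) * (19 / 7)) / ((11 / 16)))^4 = -3317760000 / 35153041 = -94.38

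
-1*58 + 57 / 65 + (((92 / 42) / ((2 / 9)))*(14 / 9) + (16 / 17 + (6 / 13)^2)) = -1751189 / 43095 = -40.64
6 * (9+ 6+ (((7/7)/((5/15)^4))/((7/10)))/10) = 1116/7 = 159.43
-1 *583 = -583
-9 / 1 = -9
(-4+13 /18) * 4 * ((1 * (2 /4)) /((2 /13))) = -767 /18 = -42.61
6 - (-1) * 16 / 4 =10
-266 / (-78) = 133 / 39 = 3.41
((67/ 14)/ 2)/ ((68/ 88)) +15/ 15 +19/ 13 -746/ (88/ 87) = -49823363/ 68068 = -731.96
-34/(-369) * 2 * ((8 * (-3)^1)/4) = -136/123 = -1.11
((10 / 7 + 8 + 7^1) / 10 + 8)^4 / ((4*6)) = 110716875 / 307328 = 360.26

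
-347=-347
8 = 8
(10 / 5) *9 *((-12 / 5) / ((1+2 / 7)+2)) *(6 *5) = -9072 / 23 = -394.43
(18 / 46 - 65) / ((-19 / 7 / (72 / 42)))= 17832 / 437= 40.81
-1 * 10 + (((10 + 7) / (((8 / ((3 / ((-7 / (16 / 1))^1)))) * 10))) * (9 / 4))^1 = -1859 / 140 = -13.28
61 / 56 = 1.09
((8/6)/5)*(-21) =-28/5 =-5.60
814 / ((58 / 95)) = 38665 / 29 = 1333.28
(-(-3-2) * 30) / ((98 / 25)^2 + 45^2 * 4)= 0.02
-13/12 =-1.08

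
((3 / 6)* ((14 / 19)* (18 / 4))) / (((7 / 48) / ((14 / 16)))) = 189 / 19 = 9.95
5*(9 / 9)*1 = 5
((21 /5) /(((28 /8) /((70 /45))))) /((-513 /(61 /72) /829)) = -353983 /138510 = -2.56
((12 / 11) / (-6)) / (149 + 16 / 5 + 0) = -10 / 8371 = -0.00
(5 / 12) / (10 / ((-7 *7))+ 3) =245 / 1644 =0.15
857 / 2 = 428.50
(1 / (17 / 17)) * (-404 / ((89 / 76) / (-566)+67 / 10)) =-86892320 / 1440591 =-60.32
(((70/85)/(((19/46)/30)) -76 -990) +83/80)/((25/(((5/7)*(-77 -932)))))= 3743826897/129200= 28976.99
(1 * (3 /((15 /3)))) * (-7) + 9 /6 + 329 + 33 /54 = 14711 /45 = 326.91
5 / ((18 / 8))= 20 / 9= 2.22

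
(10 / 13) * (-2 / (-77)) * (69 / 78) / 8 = 115 / 52052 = 0.00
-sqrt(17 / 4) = -sqrt(17) / 2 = -2.06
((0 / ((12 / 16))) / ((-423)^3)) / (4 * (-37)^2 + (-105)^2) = 0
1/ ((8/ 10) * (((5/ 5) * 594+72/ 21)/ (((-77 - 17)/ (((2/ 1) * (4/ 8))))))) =-1645/ 8364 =-0.20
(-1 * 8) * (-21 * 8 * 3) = 4032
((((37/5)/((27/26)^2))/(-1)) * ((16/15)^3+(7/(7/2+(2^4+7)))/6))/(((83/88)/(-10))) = 990312321856/10823189625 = 91.50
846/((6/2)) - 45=237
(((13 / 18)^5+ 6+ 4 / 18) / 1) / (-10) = -2425721 / 3779136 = -0.64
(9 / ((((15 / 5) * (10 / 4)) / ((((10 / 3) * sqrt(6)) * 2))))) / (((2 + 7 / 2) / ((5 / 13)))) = 80 * sqrt(6) / 143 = 1.37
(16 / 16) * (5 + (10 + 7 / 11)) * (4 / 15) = 688 / 165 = 4.17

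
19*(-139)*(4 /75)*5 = -10564 /15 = -704.27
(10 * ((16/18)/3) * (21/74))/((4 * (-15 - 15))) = -0.01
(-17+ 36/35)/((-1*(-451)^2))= 559/7119035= 0.00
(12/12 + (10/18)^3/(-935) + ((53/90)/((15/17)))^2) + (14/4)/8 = 855540091/454410000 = 1.88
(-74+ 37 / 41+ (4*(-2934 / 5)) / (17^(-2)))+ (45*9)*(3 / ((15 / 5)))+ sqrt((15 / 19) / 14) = -138991824 / 205+ sqrt(3990) / 266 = -678008.66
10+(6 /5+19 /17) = 1047 /85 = 12.32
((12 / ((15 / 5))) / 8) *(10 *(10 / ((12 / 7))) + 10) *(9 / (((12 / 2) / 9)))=1845 / 4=461.25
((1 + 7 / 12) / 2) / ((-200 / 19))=-361 / 4800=-0.08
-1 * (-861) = 861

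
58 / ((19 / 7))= 406 / 19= 21.37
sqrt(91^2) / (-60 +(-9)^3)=-0.12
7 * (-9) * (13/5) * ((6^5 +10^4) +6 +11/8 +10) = -116582193/40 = -2914554.82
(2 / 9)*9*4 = 8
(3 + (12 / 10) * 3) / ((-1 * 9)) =-11 / 15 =-0.73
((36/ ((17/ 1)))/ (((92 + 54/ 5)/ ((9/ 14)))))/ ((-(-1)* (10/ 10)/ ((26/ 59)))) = 10530/ 1804397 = 0.01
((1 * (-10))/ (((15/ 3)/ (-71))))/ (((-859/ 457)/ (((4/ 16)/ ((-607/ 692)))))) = 11226662/ 521413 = 21.53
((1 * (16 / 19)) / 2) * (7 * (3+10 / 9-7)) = -1456 / 171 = -8.51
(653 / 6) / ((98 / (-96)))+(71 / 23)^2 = -97.08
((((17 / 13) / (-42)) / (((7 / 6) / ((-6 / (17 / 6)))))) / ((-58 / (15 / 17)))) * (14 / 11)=-0.00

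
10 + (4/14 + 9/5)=423/35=12.09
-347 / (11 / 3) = -1041 / 11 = -94.64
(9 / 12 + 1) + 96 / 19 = 517 / 76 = 6.80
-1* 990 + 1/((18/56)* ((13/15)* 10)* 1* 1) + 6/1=-38362/39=-983.64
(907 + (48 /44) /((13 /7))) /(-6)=-129785 /858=-151.26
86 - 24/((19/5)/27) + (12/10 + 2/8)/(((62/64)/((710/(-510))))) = -86.61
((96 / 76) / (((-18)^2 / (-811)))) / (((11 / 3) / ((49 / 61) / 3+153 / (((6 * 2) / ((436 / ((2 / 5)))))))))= -4125218813 / 344223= -11984.15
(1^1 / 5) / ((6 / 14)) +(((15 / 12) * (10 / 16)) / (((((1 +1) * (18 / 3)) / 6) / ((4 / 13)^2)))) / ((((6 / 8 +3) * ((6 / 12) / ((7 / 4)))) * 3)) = 7273 / 15210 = 0.48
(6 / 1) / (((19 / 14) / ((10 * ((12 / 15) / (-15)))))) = -2.36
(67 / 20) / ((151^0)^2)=67 / 20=3.35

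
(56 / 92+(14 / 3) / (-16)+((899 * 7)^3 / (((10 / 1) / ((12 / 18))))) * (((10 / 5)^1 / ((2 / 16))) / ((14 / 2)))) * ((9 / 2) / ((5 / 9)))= 2829936724231113 / 9200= 307601817851.21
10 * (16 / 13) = 160 / 13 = 12.31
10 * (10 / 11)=100 / 11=9.09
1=1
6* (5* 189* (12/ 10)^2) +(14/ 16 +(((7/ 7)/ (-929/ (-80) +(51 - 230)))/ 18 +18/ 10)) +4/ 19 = 748114551479/ 91594440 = 8167.69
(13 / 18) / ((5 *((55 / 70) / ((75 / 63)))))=65 / 297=0.22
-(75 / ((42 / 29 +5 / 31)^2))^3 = -222711139799498503546875 / 9179334302138674129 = -24262.23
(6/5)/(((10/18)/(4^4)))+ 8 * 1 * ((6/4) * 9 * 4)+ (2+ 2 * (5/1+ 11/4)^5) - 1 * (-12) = 728515463/12800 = 56915.27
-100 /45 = -20 /9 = -2.22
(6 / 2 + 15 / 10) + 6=21 / 2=10.50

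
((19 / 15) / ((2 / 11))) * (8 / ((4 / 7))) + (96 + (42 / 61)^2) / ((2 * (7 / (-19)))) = -13047889 / 390705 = -33.40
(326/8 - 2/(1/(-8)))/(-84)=-227/336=-0.68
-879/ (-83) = 879/ 83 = 10.59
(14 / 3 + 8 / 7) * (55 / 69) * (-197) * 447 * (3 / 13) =-196958630 / 2093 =-94103.50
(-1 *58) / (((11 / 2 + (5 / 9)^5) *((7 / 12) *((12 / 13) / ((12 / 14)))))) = -534275352 / 32133661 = -16.63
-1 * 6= -6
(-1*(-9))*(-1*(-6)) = 54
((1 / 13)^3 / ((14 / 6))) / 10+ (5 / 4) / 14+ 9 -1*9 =54937 / 615160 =0.09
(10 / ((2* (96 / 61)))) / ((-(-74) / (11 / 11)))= 0.04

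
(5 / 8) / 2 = 5 / 16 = 0.31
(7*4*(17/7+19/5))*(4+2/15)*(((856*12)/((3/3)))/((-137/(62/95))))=-11477138432/325375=-35273.57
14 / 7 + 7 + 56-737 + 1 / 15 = -10079 / 15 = -671.93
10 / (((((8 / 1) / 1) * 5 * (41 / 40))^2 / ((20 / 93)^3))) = 80000 / 1352124117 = 0.00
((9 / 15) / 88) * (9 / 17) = 27 / 7480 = 0.00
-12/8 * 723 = -2169/2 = -1084.50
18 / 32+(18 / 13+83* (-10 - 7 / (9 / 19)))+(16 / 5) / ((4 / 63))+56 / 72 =-18752111 / 9360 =-2003.43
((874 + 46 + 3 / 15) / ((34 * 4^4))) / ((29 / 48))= 13803 / 78880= 0.17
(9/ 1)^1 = 9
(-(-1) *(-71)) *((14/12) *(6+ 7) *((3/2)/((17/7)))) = -45227/68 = -665.10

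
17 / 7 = 2.43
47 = 47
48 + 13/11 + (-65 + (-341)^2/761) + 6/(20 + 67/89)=2122382533/15461237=137.27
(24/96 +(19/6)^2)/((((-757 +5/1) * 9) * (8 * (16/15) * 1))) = -925/5197824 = -0.00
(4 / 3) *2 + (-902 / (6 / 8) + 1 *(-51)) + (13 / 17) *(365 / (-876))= -255269 / 204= -1251.32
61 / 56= 1.09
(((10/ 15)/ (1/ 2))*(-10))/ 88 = -5/ 33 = -0.15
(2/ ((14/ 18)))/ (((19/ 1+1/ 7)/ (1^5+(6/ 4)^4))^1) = 873/ 1072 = 0.81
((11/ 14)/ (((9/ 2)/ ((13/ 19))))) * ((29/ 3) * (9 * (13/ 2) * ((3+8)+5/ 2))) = 485199/ 532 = 912.03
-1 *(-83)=83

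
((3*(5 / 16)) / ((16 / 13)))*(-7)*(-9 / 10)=2457 / 512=4.80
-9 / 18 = -1 / 2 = -0.50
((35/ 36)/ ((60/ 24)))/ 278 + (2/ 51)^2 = 4247/ 1446156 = 0.00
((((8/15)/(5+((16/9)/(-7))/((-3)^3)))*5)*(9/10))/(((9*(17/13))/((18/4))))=132678/724285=0.18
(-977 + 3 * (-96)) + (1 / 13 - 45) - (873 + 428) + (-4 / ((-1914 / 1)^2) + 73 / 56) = -1739932678475 / 666738072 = -2609.62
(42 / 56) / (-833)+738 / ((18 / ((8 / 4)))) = 273221 / 3332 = 82.00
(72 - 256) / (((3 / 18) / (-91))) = 100464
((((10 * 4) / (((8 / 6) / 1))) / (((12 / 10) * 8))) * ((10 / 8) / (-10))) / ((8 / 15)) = -375 / 512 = -0.73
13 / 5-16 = -67 / 5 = -13.40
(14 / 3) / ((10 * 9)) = 7 / 135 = 0.05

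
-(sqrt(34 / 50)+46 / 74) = -sqrt(17) / 5 -23 / 37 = -1.45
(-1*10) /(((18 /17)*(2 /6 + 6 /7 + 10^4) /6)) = -0.01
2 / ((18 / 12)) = 4 / 3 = 1.33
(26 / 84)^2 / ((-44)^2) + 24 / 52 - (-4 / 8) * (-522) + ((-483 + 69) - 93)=-34075905515 / 44396352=-767.54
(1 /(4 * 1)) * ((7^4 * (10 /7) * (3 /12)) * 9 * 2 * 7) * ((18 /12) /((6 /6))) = 324135 /8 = 40516.88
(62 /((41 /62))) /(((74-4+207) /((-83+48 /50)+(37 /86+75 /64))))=-5318296047 /195340400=-27.23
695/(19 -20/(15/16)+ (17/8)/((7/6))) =-58380/43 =-1357.67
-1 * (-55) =55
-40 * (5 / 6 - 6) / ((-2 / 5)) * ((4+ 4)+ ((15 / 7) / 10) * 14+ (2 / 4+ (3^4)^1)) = -143375 / 3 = -47791.67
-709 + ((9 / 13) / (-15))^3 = -194709152 / 274625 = -709.00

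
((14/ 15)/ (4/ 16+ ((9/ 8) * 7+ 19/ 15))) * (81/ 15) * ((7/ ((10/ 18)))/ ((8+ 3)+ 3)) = 1944/ 4025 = 0.48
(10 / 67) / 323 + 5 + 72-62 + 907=19953012 / 21641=922.00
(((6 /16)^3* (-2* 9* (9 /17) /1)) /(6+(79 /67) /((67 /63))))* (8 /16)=-3272481 /92584448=-0.04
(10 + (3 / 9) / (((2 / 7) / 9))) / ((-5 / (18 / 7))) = -369 / 35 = -10.54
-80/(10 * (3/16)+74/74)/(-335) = 128/1541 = 0.08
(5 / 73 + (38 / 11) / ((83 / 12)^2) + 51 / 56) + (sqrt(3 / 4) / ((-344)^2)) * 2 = sqrt(3) / 118336 + 325712873 / 309784552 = 1.05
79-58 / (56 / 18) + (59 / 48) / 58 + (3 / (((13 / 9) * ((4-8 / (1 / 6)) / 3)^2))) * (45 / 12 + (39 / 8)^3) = 482886619157 / 7847583744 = 61.53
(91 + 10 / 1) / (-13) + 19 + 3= 185 / 13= 14.23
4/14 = 2/7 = 0.29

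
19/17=1.12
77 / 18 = 4.28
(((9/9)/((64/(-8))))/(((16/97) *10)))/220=-97/281600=-0.00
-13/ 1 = -13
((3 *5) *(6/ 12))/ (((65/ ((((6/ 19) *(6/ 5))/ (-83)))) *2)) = -27/ 102505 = -0.00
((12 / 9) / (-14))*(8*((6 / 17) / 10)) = -16 / 595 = -0.03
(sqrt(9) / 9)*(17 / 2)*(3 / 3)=17 / 6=2.83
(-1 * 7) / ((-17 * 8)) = 7 / 136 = 0.05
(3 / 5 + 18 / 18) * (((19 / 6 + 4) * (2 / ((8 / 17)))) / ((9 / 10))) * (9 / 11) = 1462 / 33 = 44.30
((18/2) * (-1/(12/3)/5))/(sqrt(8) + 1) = 9/140-9 * sqrt(2)/70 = -0.12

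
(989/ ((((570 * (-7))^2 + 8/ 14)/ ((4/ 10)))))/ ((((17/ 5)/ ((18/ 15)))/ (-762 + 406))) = -80367/ 25740380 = -0.00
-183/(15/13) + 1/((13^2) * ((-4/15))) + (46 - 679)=-2675683/3380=-791.62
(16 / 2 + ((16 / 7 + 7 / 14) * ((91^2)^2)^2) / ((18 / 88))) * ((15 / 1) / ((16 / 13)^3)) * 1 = 1055283620381285491885 / 2048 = 515275205264299556.58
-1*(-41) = 41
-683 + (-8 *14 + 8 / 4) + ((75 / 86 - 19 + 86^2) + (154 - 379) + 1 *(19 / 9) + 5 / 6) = 2462410 / 387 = 6362.82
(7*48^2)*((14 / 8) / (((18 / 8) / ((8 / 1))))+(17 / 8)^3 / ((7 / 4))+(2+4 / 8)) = 229106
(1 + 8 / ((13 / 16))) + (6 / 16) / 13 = 87 / 8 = 10.88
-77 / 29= -2.66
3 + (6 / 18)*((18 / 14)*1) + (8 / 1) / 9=4.32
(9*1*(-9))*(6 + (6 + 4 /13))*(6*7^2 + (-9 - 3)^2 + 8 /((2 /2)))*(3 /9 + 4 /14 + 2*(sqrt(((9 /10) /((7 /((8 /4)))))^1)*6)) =-41617152*sqrt(35) /91 - 1926720 /7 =-2980854.41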